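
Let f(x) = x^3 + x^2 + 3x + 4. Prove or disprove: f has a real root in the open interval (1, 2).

f has no root in that interval.

f(1) = 9 and f(2) = 22, both positive.
The derivative f'(x) = 3x^2 + 2x + 3 is a quadratic with discriminant 2² − 4·3·3 = -32 < 0; it never vanishes, so it is always positive (sign of the leading coefficient).
Hence f is strictly increasing on ℝ, and in particular on [1, 2]. A strictly monotone function with same-sign endpoint values stays positive on the whole interval, so f has no zero in (1, 2).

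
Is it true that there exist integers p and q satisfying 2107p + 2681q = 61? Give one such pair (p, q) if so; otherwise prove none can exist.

No, no such integers exist.

gcd(2107, 2681) = 7, so every integer of the form 2107p + 2681q is a multiple of 7.
However 61 leaves remainder 5 on division by 7.
Therefore 2107p + 2681q = 61 has no solution in integers.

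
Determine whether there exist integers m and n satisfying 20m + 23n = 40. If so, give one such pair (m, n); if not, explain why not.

Since gcd(20, 23) = 1, every integer is an integer combination of 20 and 23.
Dividing repeatedly: 23 = 1·20 + 3, 20 = 6·3 + 2, 3 = 1·2 + 1, 2 = 2·1 + 0.
Working back up the chain: 1 = 3 − 1·2 = 3 − (20 − 6·3) = −20 + 7·3 = −20 + 7·(23 − 1·20) = 7·23 − 8·20. So 20·(-8) + 23·7 = 1.
Times 40: 20·(-320) + 23·280 = 40, so (-320, 280) solves it.
Adding 14·23 to m and subtracting 14·20 from n gives the tidier solution (2, 0).
Check: 20·2 + 23·0 = 40 + 0 = 40. ✓

m = 2, n = 0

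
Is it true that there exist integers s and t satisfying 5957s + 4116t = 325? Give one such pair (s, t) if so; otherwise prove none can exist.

No, no such integers exist.

gcd(5957, 4116) = 7, so every integer of the form 5957s + 4116t is a multiple of 7.
However 325 leaves remainder 3 on division by 7.
So the equation is unsolvable over ℤ.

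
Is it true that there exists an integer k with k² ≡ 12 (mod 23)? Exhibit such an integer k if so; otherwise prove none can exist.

k = 14

k = 14 works: 14² = 196, and 196 − 12 = 184 = 8·23.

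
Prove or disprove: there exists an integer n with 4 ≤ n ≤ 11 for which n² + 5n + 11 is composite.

n = 11

At n = 11: 11² + 5·11 + 11 = 187 = 11·17, which is composite.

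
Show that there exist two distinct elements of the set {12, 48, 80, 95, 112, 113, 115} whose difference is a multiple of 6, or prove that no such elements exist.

12 and 48 are such a pair.

12 mod 6 = 0 and 48 mod 6 = 0, so 48 − 12 = 36 = 6·6.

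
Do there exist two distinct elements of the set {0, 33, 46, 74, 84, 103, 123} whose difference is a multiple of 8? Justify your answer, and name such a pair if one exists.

Two integers differ by a multiple of 8 exactly when they have the same residue mod 8. The residues are 0↦0, 33↦1, 46↦6, 74↦2, 84↦4, 103↦7, 123↦3.
All 7 residues are distinct, so no two elements differ by a multiple of 8.

No such pair exists.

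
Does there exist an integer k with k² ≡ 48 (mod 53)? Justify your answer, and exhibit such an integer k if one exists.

No, no such integer exists.

Apply Euler's criterion with the prime 53: 48 is a quadratic residue iff 48^26 ≡ 1 (mod 53), and a non-residue iff it is ≡ −1.
Squaring successively (mod 53): 48^2 = 2304 ≡ 25; 48^4 ≡ 25² = 625 ≡ 42; 48^8 ≡ 42² = 1764 ≡ 15; 48^16 ≡ 15² = 225 ≡ 13.
Since 26 = 16 + 8 + 2, 48^26 ≡ 13 · 15 · 25; multiplying out mod 53: 13·15 = 195 ≡ 36, then 36·25 = 900 ≡ 52. Thus 48^26 ≡ 52 ≡ −1 (mod 53).
The value −1 means 48 is a non-residue modulo 53, so k² ≡ 48 (mod 53) is impossible.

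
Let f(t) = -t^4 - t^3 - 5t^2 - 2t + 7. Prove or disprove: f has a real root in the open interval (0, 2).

Such a root exists.

f(0) = 7 and f(2) = -41, which have opposite signs.
f is continuous everywhere (it is a polynomial), in particular on [0, 2].
By the Intermediate Value Theorem, f takes the value 0 somewhere in the open interval.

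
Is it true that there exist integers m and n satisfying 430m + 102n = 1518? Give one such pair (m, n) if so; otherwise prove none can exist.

m = 18, n = -61

Since gcd(430, 102) = 2 and 1518 = 2·759, Bézout's identity guarantees a solution.
Dividing through by 2 reduces the equation to 215m + 51n = 759.
Dividing repeatedly: 215 = 4·51 + 11, 51 = 4·11 + 7, 11 = 1·7 + 4, 7 = 1·4 + 3, 4 = 1·3 + 1, 3 = 3·1 + 0.
Back-substituting, 1 = 4 − 1·3 = 4 − (7 − 1·4) = −7 + 2·4 = −7 + 2·(11 − 1·7) = 2·11 − 3·7 = 2·11 − 3·(51 − 4·11) = −3·51 + 14·11 = −3·51 + 14·(215 − 4·51) = 14·215 − 59·51; that is, 215·14 + 51·(-59) = 1.
Scaling by 759 gives the particular solution (m, n) = (10626, -44781).
Shifting by a multiple of (51, −215) keeps it a solution: m = 10626 − 208·51 = 18, n = -44781 + 208·215 = -61.
Indeed 430·18 + 102·(-61) = 7740 − 6222 = 1518.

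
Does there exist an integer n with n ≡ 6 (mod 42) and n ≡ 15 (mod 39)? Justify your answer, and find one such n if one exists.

n = 132

Here gcd(42, 39) = 3, and both 6 and 15 leave remainder 0 mod 3, so the system is consistent.
The integers ≡ 6 (mod 42) are 6, 48, 90, 132, …; their remainders mod 39 are 6, 9, 12, 15, so n = 132 is the first that is ≡ 15 (mod 39).
Indeed 132 ≡ 6 (mod 42) and 132 ≡ 15 (mod 39).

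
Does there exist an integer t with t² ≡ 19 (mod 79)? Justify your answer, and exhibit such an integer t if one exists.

t = 63 works: 63² = 3969, and 3969 − 19 = 3950 = 50·79.

t = 63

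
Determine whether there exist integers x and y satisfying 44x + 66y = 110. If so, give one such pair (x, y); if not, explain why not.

gcd(44, 66) = 22, and 22 divides 110, so integer solutions exist.
Dividing through by 22 reduces the equation to 2x + 3y = 5.
Euclidean algorithm: 3 = 1·2 + 1, 2 = 2·1 + 0.
Back-substituting, 1 = 3 − 1·2; that is, 2·(-1) + 3·1 = 1.
Times 5: 2·(-5) + 3·5 = 5, so (-5, 5) solves it.
The general solution is x = -5 + 3k, y = 5 − 2k; taking k = 2 gives the smaller pair x = 1, y = 1.
Indeed 44·1 + 66·1 = 44 + 66 = 110.

x = 1, y = 1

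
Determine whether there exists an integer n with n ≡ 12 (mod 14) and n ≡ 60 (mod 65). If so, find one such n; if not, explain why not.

n = 320

Since 14 and 65 share no common factor, CRT says the pair of congruences has a solution (unique mod 910).
Any solution of the first congruence is n = 12 + 14t; substituting into the second, 14t ≡ 60 − 12 ≡ 48 (mod 65).
Invert 14 mod 65 by the Euclidean algorithm: 65 = 4·14 + 9, 14 = 1·9 + 5, 9 = 1·5 + 4, 5 = 1·4 + 1, 4 = 4·1 + 0; back-substituting, 1 = 5 − 1·4 = 5 − (9 − 1·5) = −9 + 2·5 = −9 + 2·(14 − 1·9) = 2·14 − 3·9 = 2·14 − 3·(65 − 4·14) = −3·65 + 14·14. Hence 14·14 ≡ 1, so 14⁻¹ ≡ 14 (mod 65).
Multiplying by 14: t ≡ 14·48 = 672 ≡ 22 (mod 65).
Taking t = 22 gives n = 12 + 14·22 = 320.
Indeed 320 ≡ 12 (mod 14) and 320 ≡ 60 (mod 65).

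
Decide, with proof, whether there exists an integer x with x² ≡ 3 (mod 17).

No, no such integer exists.

Since (17 − x)² ≡ x² (mod 17), it suffices to square x = 0, 1, …, 8: the residues are 0, 1, 4, 9, 16, 8, 2, 15, 13.
The set of squares mod 17 is therefore {0, 1, 2, 4, 8, 9, 13, 15, 16}, which does not contain 3.
Therefore x² ≡ 3 (mod 17) has no solution.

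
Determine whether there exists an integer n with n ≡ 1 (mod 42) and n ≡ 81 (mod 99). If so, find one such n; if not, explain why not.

No such integer exists.

Reduce both congruences modulo 3, which divides 42 and 99: they say n ≡ 1 (mod 3) and n ≡ 81 (mod 3).
But 1 mod 3 = 1 while 81 mod 3 = 0, a contradiction.
Therefore no such n exists.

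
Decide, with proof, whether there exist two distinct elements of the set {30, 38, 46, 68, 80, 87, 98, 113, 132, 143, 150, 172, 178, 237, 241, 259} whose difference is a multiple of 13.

Yes: 38 and 259.

38 mod 13 = 12 and 259 mod 13 = 12, so 259 − 38 = 221 = 17·13.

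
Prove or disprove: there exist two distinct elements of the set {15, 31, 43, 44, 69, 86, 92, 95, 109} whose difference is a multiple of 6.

Reduce each element mod 6: 15↦3, 31↦1, 43↦1, 44↦2, 69↦3, 86↦2, 92↦2, 95↦5, 109↦1. The residue 3 repeats (at 15 and 69), and 69 − 15 = 54 = 9·6.

15 and 69 are such a pair.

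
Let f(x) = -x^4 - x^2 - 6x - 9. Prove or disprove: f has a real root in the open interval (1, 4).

No.

The endpoint values f(1) = -17 and f(4) = -305 are both negative. Claim: f(x) < 0 for every x in (1, 4).
Substitute x = 1 + u, where 0 < u < 3 on the interval. Expanding, f(1 + u) = -u^4 - 4u^3 - 7u^2 - 12u - 17.
The nonzero coefficients here are all negative, so for u > 0 every term is negative (or zero), and the constant term -17 is strictly negative.
So f is strictly negative on (1, 4); no root exists in the interval.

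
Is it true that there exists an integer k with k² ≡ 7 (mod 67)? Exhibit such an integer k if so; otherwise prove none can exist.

No, no such integer exists.

Apply Euler's criterion with the prime 67: 7 is a quadratic residue iff 7^33 ≡ 1 (mod 67), and a non-residue iff it is ≡ −1.
Squaring successively (mod 67): 7^2 = 49 ≡ 49; 7^4 ≡ 49² = 2401 ≡ 56; 7^8 ≡ 56² = 3136 ≡ 54; 7^16 ≡ 54² = 2916 ≡ 35; 7^32 ≡ 35² = 1225 ≡ 19.
Since 33 = 32 + 1, 7^33 ≡ 19 · 7; multiplying out mod 67: 19·7 = 133 ≡ 66. Thus 7^33 ≡ 66 ≡ −1 (mod 67).
By Euler's criterion 7 is a quadratic non-residue mod 67: no k satisfies k² ≡ 7 (mod 67).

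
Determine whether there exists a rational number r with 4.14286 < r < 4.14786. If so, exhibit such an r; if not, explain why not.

Look for a denominator N such that an integer falls strictly between N·4.14286 and N·4.14786. N = 34 works: 34·4.14286 = 140.85724 < 141 < 141.02724 = 34·4.14786.
Dividing back, 4.14286 < 141/34 < 4.14786, and 141/34 is rational.

r = 141/34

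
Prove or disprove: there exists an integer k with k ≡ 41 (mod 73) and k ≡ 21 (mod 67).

Since 73 and 67 share no common factor, CRT says the pair of congruences has a solution (unique mod 4891).
Any solution of the first congruence is k = 41 + 73t; substituting into the second, 73t ≡ 21 − 41 ≡ 47 (mod 67).
73 ≡ 6 (mod 67), so this reads 6t ≡ 47 (mod 67). To invert 6 modulo 67: 67 = 11·6 + 1, 6 = 6·1 + 0, and unwinding, 1 = 67 − 11·6. Thus 6⁻¹ ≡ -11 ≡ 56 (mod 67).
Multiplying by 56: t ≡ 56·47 = 2632 ≡ 19 (mod 67).
Taking t = 19 gives k = 41 + 73·19 = 1428.
Check: 1428 mod 73 = 41, 1428 mod 67 = 21. ✓

k = 1428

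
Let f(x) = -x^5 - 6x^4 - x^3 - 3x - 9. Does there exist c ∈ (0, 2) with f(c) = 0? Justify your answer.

f(0) = -9 and f(2) = -151, both negative, so a sign-change argument is unavailable; we show f keeps this sign on the whole interval.
Every nonzero coefficient of f(x) = -x^5 - 6x^4 - x^3 - 3x - 9 is negative; for x > 0 each term then has that sign, and the constant term -9 is strictly negative.
So f is strictly negative on (0, 2); no root exists in the interval.

f has no root in that interval.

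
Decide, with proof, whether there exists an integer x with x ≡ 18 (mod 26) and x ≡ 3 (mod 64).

gcd(26, 64) = 2. If x ≡ 18 (mod 26) and x ≡ 3 (mod 64), then x ≡ 18 (mod 2) and x ≡ 3 (mod 2).
These are incompatible: 18 − 3 = 15 is not divisible by 2.
Hence the system has no solution.

No, no such integer exists.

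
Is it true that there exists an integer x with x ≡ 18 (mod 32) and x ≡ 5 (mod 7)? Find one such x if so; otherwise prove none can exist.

x = 82

gcd(32, 7) = 1, so the Chinese Remainder Theorem guarantees exactly one residue class mod 224 satisfying both.
Write x = 18 + 32t and require 18 + 32t ≡ 5 (mod 7), i.e. 32t ≡ 1 (mod 7).
32 ≡ 4 (mod 7), so this reads 4t ≡ 1 (mod 7). To invert 4 modulo 7: 7 = 1·4 + 3, 4 = 1·3 + 1, 3 = 3·1 + 0, and unwinding, 1 = 4 − 1·3 = 4 − (7 − 1·4) = −7 + 2·4. Thus 4⁻¹ ≡ 2 (mod 7).
Therefore t ≡ 2·1 = 2 (mod 7).
Taking t = 2 gives x = 18 + 32·2 = 82.
Verify: 82 = 2·32 + 18 and 82 = 11·7 + 5. ✓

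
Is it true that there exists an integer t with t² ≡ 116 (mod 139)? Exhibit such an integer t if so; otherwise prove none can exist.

t = 106

t = 106 works: 106² = 11236, and 11236 − 116 = 11120 = 80·139.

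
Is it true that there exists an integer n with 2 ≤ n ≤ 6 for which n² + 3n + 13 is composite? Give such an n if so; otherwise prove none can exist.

No such integer n in that range exists.

The values for n = 2, 3, …, 6 are 23, 31, 41, 53, 67, and each of these is prime.
So no value in the range makes the expression composite.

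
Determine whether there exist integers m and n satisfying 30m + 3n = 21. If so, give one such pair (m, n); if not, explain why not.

m = 0, n = 7

gcd(30, 3) = 3, and 3 divides 21, so integer solutions exist.
Dividing through by 3 reduces the equation to 10m + 1n = 7.
With a unit coefficient on n, (m, n) = (0, 7) is an immediate solution.
Check: 30·0 + 3·7 = 0 + 21 = 21. ✓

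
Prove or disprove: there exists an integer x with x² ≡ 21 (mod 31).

No such integer exists.

31 is prime, so by Euler's criterion 21 is a square mod 31 iff 21^((31−1)/2) = 21^15 ≡ 1 (mod 31).
Repeated squaring mod 31: 21^2 = 441 ≡ 7; 21^4 ≡ 7² = 49 ≡ 18; 21^8 ≡ 18² = 324 ≡ 14.
Since 15 = 8 + 4 + 2 + 1, 21^15 ≡ 14 · 18 · 7 · 21; multiplying out mod 31: 14·18 = 252 ≡ 4, then 4·7 = 28 ≡ 28, then 28·21 = 588 ≡ 30. Thus 21^15 ≡ 30 ≡ −1 (mod 31).
The value −1 means 21 is a non-residue modulo 31, so x² ≡ 21 (mod 31) is impossible.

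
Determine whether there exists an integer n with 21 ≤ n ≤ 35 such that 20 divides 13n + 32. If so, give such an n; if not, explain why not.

No such integer n in that range exists.

The values of 13n + 32 for n = 21, 22, …, 35 are 305, 318, 331, 344, 357, 370, 383, 396, 409, 422, 435, 448, 461, 474, 487; reduced mod 20 these are 5, 18, 11, 4, 17, 10, 3, 16, 9, 2, 15, 8, 1, 14, 7.
Since 0 is absent from this list, 20 ∤ 13n + 32 for every n with 21 ≤ n ≤ 35.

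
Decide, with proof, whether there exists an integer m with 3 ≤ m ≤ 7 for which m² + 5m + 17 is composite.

The values for m = 3, 4, …, 7 are 41, 53, 67, 83, 101, and each of these is prime.
So no value in the range makes the expression composite.

No, no such integer m in that range exists.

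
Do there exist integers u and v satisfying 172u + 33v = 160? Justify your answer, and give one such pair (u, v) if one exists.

u = 4, v = -16

172 and 33 are coprime, so 172u + 33v ranges over all of ℤ.
Run the Euclidean algorithm on 172 and 33: 172 = 5·33 + 7, 33 = 4·7 + 5, 7 = 1·5 + 2, 5 = 2·2 + 1, 2 = 2·1 + 0.
Working back up the chain: 1 = 5 − 2·2 = 5 − 2·(7 − 1·5) = −2·7 + 3·5 = −2·7 + 3·(33 − 4·7) = 3·33 − 14·7 = 3·33 − 14·(172 − 5·33) = −14·172 + 73·33. So 172·(-14) + 33·73 = 1.
Times 160: 172·(-2240) + 33·11680 = 160, so (-2240, 11680) solves it.
Shifting by a multiple of (33, −172) keeps it a solution: u = -2240 + 68·33 = 4, v = 11680 − 68·172 = -16.
Check: 172·4 + 33·(-16) = 688 − 528 = 160. ✓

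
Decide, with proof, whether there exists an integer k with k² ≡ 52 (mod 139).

k = 57

k = 57 works: 57² = 3249, and 3249 − 52 = 3197 = 23·139.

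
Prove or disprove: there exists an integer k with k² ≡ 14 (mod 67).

k = 58 works: 58² = 3364, and 3364 − 14 = 3350 = 50·67.

k = 58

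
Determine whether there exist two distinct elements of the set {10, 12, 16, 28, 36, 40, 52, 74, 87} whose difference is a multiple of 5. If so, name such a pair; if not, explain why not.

Reduce each element mod 5: 10↦0, 12↦2, 16↦1, 28↦3, 36↦1, 40↦0, 52↦2, 74↦4, 87↦2. The residue 0 repeats (at 10 and 40), and 40 − 10 = 30 = 6·5.

Yes: 10 and 40.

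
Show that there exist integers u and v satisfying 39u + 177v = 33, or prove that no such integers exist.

gcd(39, 177) = 3, and 3 divides 33, so integer solutions exist.
Dividing through by 3 reduces the equation to 13u + 59v = 11.
Dividing repeatedly: 59 = 4·13 + 7, 13 = 1·7 + 6, 7 = 1·6 + 1, 6 = 6·1 + 0.
Working back up the chain: 1 = 7 − 1·6 = 7 − (13 − 1·7) = −13 + 2·7 = −13 + 2·(59 − 4·13) = 2·59 − 9·13. So 13·(-9) + 59·2 = 1.
Scaling by 11 gives the particular solution (u, v) = (-99, 22).
The general solution is u = -99 + 59k, v = 22 − 13k; taking k = 2 gives the smaller pair u = 19, v = -4.
Indeed 39·19 + 177·(-4) = 741 − 708 = 33.

u = 19, v = -4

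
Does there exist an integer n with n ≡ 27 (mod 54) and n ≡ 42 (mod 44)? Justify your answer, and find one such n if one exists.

No, no such integer exists.

Both moduli are multiples of 2 = gcd(54, 44), so any solution would satisfy n ≡ 27 and n ≡ 42 modulo 2 simultaneously.
But 27 mod 2 = 1 while 42 mod 2 = 0, a contradiction.
Therefore no such n exists.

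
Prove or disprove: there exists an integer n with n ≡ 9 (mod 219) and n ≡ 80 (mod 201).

Both moduli are multiples of 3 = gcd(219, 201), so any solution would satisfy n ≡ 9 and n ≡ 80 modulo 3 simultaneously.
These are incompatible: 9 − 80 = -71 is not divisible by 3.
Hence the system has no solution.

No, no such integer exists.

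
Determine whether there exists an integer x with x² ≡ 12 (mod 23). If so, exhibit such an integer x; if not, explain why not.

x = 9 works: 9² = 81, and 81 − 12 = 69 = 3·23.

x = 9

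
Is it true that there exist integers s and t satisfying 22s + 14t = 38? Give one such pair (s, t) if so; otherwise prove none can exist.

s = 3, t = -2

Since gcd(22, 14) = 2 and 38 = 2·19, Bézout's identity guarantees a solution.
Dividing through by 2 reduces the equation to 11s + 7t = 19.
Run the Euclidean algorithm on 11 and 7: 11 = 1·7 + 4, 7 = 1·4 + 3, 4 = 1·3 + 1, 3 = 3·1 + 0.
Working back up the chain: 1 = 4 − 1·3 = 4 − (7 − 1·4) = −7 + 2·4 = −7 + 2·(11 − 1·7) = 2·11 − 3·7. So 11·2 + 7·(-3) = 1.
Times 19: 11·38 + 7·(-57) = 19, so (38, -57) solves it.
Shifting by a multiple of (7, −11) keeps it a solution: s = 38 − 5·7 = 3, t = -57 + 5·11 = -2.
Indeed 22·3 + 14·(-2) = 66 − 28 = 38.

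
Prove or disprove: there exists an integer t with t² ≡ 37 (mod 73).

t = 57

t = 57 works: 57² = 3249, and 3249 − 37 = 3212 = 44·73.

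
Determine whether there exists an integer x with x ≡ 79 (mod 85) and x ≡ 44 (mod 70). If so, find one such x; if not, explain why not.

gcd(85, 70) = 5. A simultaneous solution exists iff 79 ≡ 44 (mod 5); here 79 mod 5 = 4 = 44 mod 5, so it does.
Step through x = 79, 79 + 85, 79 + 2·85, …: the values 79, 164, 249, 334, 419, 504, 589, 674 reduce mod 70 to 9, 24, 39, 54, 69, 14, 29, 44. The value 674 hits 44.
Verify: 674 = 7·85 + 79 and 674 = 9·70 + 44. ✓

x = 674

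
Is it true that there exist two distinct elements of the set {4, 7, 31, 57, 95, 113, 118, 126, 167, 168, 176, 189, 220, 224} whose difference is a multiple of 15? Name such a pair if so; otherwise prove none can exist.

Residues mod 15: 4↦4, 7↦7, 31↦1, 57↦12, 95↦5, 113↦8, 118↦13, 126↦6, 167↦2, 168↦3, 176↦11, 189↦9, 220↦10, 224↦14.
No residue repeats among the 14 elements, so no pair has difference ≡ 0 (mod 15).

No, no such pair exists.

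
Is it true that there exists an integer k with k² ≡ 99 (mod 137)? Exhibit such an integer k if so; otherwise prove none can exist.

Take k = 109. Then 109² = 11881 = 86·137 + 99, so 109² ≡ 99 (mod 137).

k = 109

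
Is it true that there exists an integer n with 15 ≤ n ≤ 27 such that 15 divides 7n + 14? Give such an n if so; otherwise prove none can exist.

The values of 7n + 14 for n = 15, 16, …, 27 are 119, 126, 133, 140, 147, 154, 161, 168, 175, 182, 189, 196, 203; reduced mod 15 these are 14, 6, 13, 5, 12, 4, 11, 3, 10, 2, 9, 1, 8.
None is 0, so 15 never divides 7n + 14 on this range.

No such integer n in that range exists.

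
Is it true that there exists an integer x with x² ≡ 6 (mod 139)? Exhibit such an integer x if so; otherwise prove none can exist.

x = 59 works: 59² = 3481, and 3481 − 6 = 3475 = 25·139.

x = 59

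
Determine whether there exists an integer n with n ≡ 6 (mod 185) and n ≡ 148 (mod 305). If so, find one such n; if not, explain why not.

There is no such integer.

gcd(185, 305) = 5. If n ≡ 6 (mod 185) and n ≡ 148 (mod 305), then n ≡ 6 (mod 5) and n ≡ 148 (mod 5).
But 6 mod 5 = 1 while 148 mod 5 = 3, a contradiction.
Hence the system has no solution.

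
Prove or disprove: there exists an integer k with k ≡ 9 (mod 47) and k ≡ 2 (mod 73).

k = 2265

The moduli 47 and 73 are coprime, so by the Chinese Remainder Theorem a unique solution modulo 3431 exists.
Any solution of the first congruence is k = 9 + 47t; substituting into the second, 47t ≡ 2 − 9 ≡ 66 (mod 73).
To invert 47 modulo 73: 73 = 1·47 + 26, 47 = 1·26 + 21, 26 = 1·21 + 5, 21 = 4·5 + 1, 5 = 5·1 + 0, and unwinding, 1 = 21 − 4·5 = 21 − 4·(26 − 1·21) = −4·26 + 5·21 = −4·26 + 5·(47 − 1·26) = 5·47 − 9·26 = 5·47 − 9·(73 − 1·47) = −9·73 + 14·47. Thus 47⁻¹ ≡ 14 (mod 73).
Multiplying by 14: t ≡ 14·66 = 924 ≡ 48 (mod 73).
Taking t = 48 gives k = 9 + 47·48 = 2265.
Verify: 2265 = 48·47 + 9 and 2265 = 31·73 + 2. ✓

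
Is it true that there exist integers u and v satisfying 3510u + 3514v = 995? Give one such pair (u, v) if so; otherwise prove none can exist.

No such integers exist.

Both 3510 and 3514 are divisible by gcd(3510, 3514) = 2, hence so is any combination 3510u + 3514v.
But 995 is not a multiple of 2 (it leaves remainder 1).
Therefore 3510u + 3514v = 995 has no solution in integers.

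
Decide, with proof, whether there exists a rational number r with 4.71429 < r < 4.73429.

Scale by 11: the interval becomes (51.85719, 52.07719), which contains the integer 52.
So r = 52/11 works: it is a ratio of integers, and dividing 11·4.71429 < 52 < 11·4.73429 through by 11 gives 4.71429 < 52/11 < 4.73429.

r = 52/11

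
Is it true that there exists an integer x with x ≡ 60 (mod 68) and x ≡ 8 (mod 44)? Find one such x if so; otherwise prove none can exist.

x = 536

Here gcd(68, 44) = 4, and both 60 and 8 leave remainder 0 mod 4, so the system is consistent.
List candidates x ≡ 60 (mod 68): 60, 128, 196, 264, 332, 400, 468, 536. Modulo 44 these are 16, 40, 20, 0, 24, 4, 28, 8; 536 gives 8 as required.
Check: 536 mod 68 = 60, 536 mod 44 = 8. ✓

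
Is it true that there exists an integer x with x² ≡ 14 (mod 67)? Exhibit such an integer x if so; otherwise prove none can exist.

x = 9 works: 9² = 81, and 81 − 14 = 67 = 1·67.

x = 9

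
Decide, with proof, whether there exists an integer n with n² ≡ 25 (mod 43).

Take n = 38. Then 38² = 1444 = 33·43 + 25, so 38² ≡ 25 (mod 43).

n = 38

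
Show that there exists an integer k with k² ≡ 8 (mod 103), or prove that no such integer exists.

k = 76

Take k = 76. Then 76² = 5776 = 56·103 + 8, so 76² ≡ 8 (mod 103).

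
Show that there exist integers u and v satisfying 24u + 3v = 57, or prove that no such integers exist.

Since gcd(24, 3) = 3 and 57 = 3·19, Bézout's identity guarantees a solution.
Dividing through by 3 reduces the equation to 8u + 1v = 19.
With a unit coefficient on v, (u, v) = (0, 19) is an immediate solution.
Indeed 24·0 + 3·19 = 0 + 57 = 57.

u = 0, v = 19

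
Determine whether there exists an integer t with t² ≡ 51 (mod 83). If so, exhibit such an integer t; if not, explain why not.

Take t = 36. Then 36² = 1296 = 15·83 + 51, so 36² ≡ 51 (mod 83).

t = 36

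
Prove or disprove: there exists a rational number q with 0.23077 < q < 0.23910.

Multiplying by 17: 17·0.23077 = 3.92309 and 17·0.23910 = 4.06470, so the integer 4 lies strictly between them.
Dividing back, 0.23077 < 4/17 < 0.23910, and 4/17 is rational.

q = 4/17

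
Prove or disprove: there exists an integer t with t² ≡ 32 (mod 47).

t = 28 works: 28² = 784, and 784 − 32 = 752 = 16·47.

t = 28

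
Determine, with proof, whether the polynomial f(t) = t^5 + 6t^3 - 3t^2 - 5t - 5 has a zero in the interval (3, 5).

The endpoint values f(3) = 358 and f(5) = 3770 are both positive. Claim: f(t) > 0 for every t in (3, 5).
Substitute t = 3 + u, where 0 < u < 2 on the interval. Expanding, f(3 + u) = u^5 + 15u^4 + 96u^3 + 321u^2 + 544u + 358.
The nonzero coefficients here are all positive, so for u > 0 every term is positive (or zero), and the constant term 358 is strictly positive.
So f is strictly positive on (3, 5); no root exists in the interval.

No such root exists.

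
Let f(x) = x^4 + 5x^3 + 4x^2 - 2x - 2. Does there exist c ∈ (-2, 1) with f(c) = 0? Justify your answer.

Such a root exists.

f(-2) = -6 and f(1) = 6, which have opposite signs.
Since f is a polynomial it is continuous on [-2, 1].
So by the Intermediate Value Theorem there is a c strictly between -2 and 1 with f(c) = 0.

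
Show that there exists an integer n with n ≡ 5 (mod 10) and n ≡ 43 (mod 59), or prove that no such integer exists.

n = 515

gcd(10, 59) = 1, so the Chinese Remainder Theorem guarantees exactly one residue class mod 590 satisfying both.
Any solution of the first congruence is n = 5 + 10t; substituting into the second, 10t ≡ 43 − 5 ≡ 38 (mod 59).
Note 10·6 = 60 ≡ 1 (mod 59) (as 60 − 1 = 1·59), so 10⁻¹ ≡ 6.
Multiplying by 6: t ≡ 6·38 = 228 ≡ 51 (mod 59).
Taking t = 51 gives n = 5 + 10·51 = 515.
Indeed 515 ≡ 5 (mod 10) and 515 ≡ 43 (mod 59).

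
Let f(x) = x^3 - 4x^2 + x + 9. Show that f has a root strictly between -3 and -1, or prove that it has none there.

Yes, f has a root in the interval.

f(-3) = -57 and f(-1) = 3, which have opposite signs.
As a polynomial, f is continuous on every closed interval.
By the Intermediate Value Theorem, f takes the value 0 somewhere in the open interval.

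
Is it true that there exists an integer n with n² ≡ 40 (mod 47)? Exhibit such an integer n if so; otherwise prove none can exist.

There is no such integer.

47 is prime, so by Euler's criterion 40 is a square mod 47 iff 40^((47−1)/2) = 40^23 ≡ 1 (mod 47).
Squaring successively (mod 47): 40^2 = 1600 ≡ 2; 40^4 ≡ 2² = 4 ≡ 4; 40^8 ≡ 4² = 16 ≡ 16; 40^16 ≡ 16² = 256 ≡ 21.
Since 23 = 16 + 4 + 2 + 1, 40^23 ≡ 21 · 4 · 2 · 40; multiplying out mod 47: 21·4 = 84 ≡ 37, then 37·2 = 74 ≡ 27, then 27·40 = 1080 ≡ 46. Thus 40^23 ≡ 46 ≡ −1 (mod 47).
The value −1 means 40 is a non-residue modulo 47, so n² ≡ 40 (mod 47) is impossible.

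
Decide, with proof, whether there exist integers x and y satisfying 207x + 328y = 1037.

x = 211, y = -130

Since gcd(207, 328) = 1, every integer is an integer combination of 207 and 328.
Dividing repeatedly: 328 = 1·207 + 121, 207 = 1·121 + 86, 121 = 1·86 + 35, 86 = 2·35 + 16, 35 = 2·16 + 3, 16 = 5·3 + 1, 3 = 3·1 + 0.
Working back up the chain: 1 = 16 − 5·3 = 16 − 5·(35 − 2·16) = −5·35 + 11·16 = −5·35 + 11·(86 − 2·35) = 11·86 − 27·35 = 11·86 − 27·(121 − 1·86) = −27·121 + 38·86 = −27·121 + 38·(207 − 1·121) = 38·207 − 65·121 = 38·207 − 65·(328 − 1·207) = −65·328 + 103·207. So 207·103 + 328·(-65) = 1.
Scaling by 1037 gives the particular solution (x, y) = (106811, -67405).
Subtracting 325·328 from x and adding 325·207 to y gives the tidier solution (211, -130).
Check: 207·211 + 328·(-130) = 43677 − 42640 = 1037. ✓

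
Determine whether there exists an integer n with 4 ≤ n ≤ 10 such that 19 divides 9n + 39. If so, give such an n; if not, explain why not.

At n = 4, 9·4 + 39 = 75 ≡ 18 (mod 19), and each step in n adds 9, giving residues 18, 8, 17, 7, 16, 6, 15 for n = 4, 5, …, 10.
Since 0 is absent from this list, 19 ∤ 9n + 39 for every n with 4 ≤ n ≤ 10.

No such integer n in that range exists.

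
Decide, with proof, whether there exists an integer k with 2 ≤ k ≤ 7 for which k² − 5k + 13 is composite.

At k = 4: 4² − 5·4 + 13 = 9 = 3·3, which is composite.

k = 4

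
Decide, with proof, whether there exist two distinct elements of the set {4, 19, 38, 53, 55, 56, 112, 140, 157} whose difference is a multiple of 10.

There is no such pair.

Two integers differ by a multiple of 10 exactly when they have the same residue mod 10. The residues are 4↦4, 19↦9, 38↦8, 53↦3, 55↦5, 56↦6, 112↦2, 140↦0, 157↦7.
No residue repeats among the 9 elements, so no pair has difference ≡ 0 (mod 10).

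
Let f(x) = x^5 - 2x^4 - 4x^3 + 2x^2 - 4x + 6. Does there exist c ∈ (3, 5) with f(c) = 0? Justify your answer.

f(3) = -15 and f(5) = 1411, which have opposite signs.
f is continuous everywhere (it is a polynomial), in particular on [3, 5].
By the Intermediate Value Theorem, f takes the value 0 somewhere in the open interval.

Such a root exists.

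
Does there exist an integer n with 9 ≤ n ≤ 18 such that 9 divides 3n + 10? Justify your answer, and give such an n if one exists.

No such integer n in that range exists.

At n = 9, 3·9 + 10 = 37 ≡ 1 (mod 9), and each step in n adds 3, giving residues 1, 4, 7, 1, 4, 7, 1, 4, 7, 1 for n = 9, 10, …, 18.
None is 0, so 9 never divides 3n + 10 on this range.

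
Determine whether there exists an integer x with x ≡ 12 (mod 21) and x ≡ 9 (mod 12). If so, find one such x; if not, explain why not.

gcd(21, 12) = 3. A simultaneous solution exists iff 12 ≡ 9 (mod 3); here 12 mod 3 = 0 = 9 mod 3, so it does.
List candidates x ≡ 12 (mod 21): 12, 33. Modulo 12 these are 0, 9; 33 gives 9 as required.
Verify: 33 = 1·21 + 12 and 33 = 2·12 + 9. ✓

x = 33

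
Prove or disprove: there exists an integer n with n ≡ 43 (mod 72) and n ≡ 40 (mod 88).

There is no such integer.

Reduce both congruences modulo 8, which divides 72 and 88: they say n ≡ 43 (mod 8) and n ≡ 40 (mod 8).
However 43 ≡ 3 and 40 ≡ 0 (mod 8), and 3 ≠ 0.
So no integer satisfies both congruences.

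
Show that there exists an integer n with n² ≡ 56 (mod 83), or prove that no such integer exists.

83 is prime, so by Euler's criterion 56 is a square mod 83 iff 56^((83−1)/2) = 56^41 ≡ 1 (mod 83).
Repeated squaring mod 83: 56^2 = 3136 ≡ 65; 56^4 ≡ 65² = 4225 ≡ 75; 56^8 ≡ 75² = 5625 ≡ 64; 56^16 ≡ 64² = 4096 ≡ 29; 56^32 ≡ 29² = 841 ≡ 11.
Since 41 = 32 + 8 + 1, 56^41 ≡ 11 · 64 · 56; multiplying out mod 83: 11·64 = 704 ≡ 40, then 40·56 = 2240 ≡ 82. Thus 56^41 ≡ 82 ≡ −1 (mod 83).
The value −1 means 56 is a non-residue modulo 83, so n² ≡ 56 (mod 83) is impossible.

No such integer exists.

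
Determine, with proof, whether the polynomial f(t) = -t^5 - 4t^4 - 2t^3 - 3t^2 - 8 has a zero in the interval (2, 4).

f(2) = -132 and f(4) = -2232, both negative, so a sign-change argument is unavailable; we show f keeps this sign on the whole interval.
Shift to the endpoint 2: with t = 2 + u (0 < u < 2), one computes f(2 + u) = -u^5 - 14u^4 - 74u^3 - 191u^2 - 244u - 132.
All 6 nonzero coefficients of this polynomial in u are negative; hence for u > 0 the value is a sum of negative terms (the constant -132 among them).
Therefore f(t) < 0 throughout (2, 4), and f has no zero there.

No such root exists.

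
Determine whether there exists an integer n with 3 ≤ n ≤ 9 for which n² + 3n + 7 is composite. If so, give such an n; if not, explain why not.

n = 3

At n = 3: 3² + 3·3 + 7 = 25 = 5·5, which is composite.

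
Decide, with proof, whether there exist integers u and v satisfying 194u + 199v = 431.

u = 73, v = -69

194 and 199 are coprime, so 194u + 199v ranges over all of ℤ.
Run the Euclidean algorithm on 199 and 194: 199 = 1·194 + 5, 194 = 38·5 + 4, 5 = 1·4 + 1, 4 = 4·1 + 0.
Unwinding: 1 = 5 − 1·4 = 5 − (194 − 38·5) = −194 + 39·5 = −194 + 39·(199 − 1·194) = 39·199 − 40·194, i.e. 194·(-40) + 199·39 = 1.
Scaling by 431 gives the particular solution (u, v) = (-17240, 16809).
The general solution is u = -17240 + 199k, v = 16809 − 194k; taking k = 87 gives the smaller pair u = 73, v = -69.
Check: 194·73 + 199·(-69) = 14162 − 13731 = 431. ✓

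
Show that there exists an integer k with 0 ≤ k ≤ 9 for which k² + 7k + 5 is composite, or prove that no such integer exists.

At k = 8: 8² + 7·8 + 5 = 125 = 5·25, which is composite.

k = 8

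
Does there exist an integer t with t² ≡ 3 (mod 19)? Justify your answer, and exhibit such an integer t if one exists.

Computing t² mod 19 for t = 0, 1, …, 9 (enough, by the symmetry t ↦ 19 − t) gives 0, 1, 4, 9, 16, 6, 17, 11, 7, 5.
So the quadratic residues mod 19 are {0, 1, 4, 5, 6, 7, 9, 11, 16, 17}, and 3 is not among them.
Hence no integer t has t² ≡ 3 (mod 19).

No such integer exists.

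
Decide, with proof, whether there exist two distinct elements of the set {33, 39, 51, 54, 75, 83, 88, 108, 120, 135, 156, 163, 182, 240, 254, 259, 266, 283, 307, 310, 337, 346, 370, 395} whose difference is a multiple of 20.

39 and 259 are such a pair.

Reduce each element mod 20: 33↦13, 39↦19, 51↦11, 54↦14, 75↦15, 83↦3, 88↦8, 108↦8, 120↦0, 135↦15, 156↦16, 163↦3, 182↦2, 240↦0, 254↦14, 259↦19, 266↦6, 283↦3, 307↦7, 310↦10, 337↦17, 346↦6, 370↦10, 395↦15. The residue 19 repeats (at 39 and 259), and 259 − 39 = 220 = 11·20.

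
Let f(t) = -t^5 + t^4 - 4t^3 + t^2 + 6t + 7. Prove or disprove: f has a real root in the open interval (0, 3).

Yes, f has a root in the interval.

f(0) = 7 and f(3) = -236, which have opposite signs.
Since f is a polynomial it is continuous on [0, 3].
By the Intermediate Value Theorem f must vanish at some point of (0, 3).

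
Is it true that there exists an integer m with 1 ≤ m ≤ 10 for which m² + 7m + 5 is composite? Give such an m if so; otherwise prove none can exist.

At m = 5: 5² + 7·5 + 5 = 65 = 5·13, which is composite.

m = 5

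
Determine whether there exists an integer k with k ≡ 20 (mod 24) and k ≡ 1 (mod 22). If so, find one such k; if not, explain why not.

There is no such integer.

gcd(24, 22) = 2. If k ≡ 20 (mod 24) and k ≡ 1 (mod 22), then k ≡ 20 (mod 2) and k ≡ 1 (mod 2).
These are incompatible: 20 − 1 = 19 is not divisible by 2.
Therefore no such k exists.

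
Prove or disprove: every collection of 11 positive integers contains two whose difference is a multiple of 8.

There are exactly 8 possible remainders on division by 8.
Since 11 > 8, two of the 11 integers must share a residue class by the pigeonhole principle; call them a and b.
Equal remainders mean a − b ≡ 0 (mod 8), so 8 divides their difference.

True.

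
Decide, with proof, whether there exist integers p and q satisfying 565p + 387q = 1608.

p = 96, q = -136

Since gcd(565, 387) = 1, every integer is an integer combination of 565 and 387.
Run the Euclidean algorithm on 565 and 387: 565 = 1·387 + 178, 387 = 2·178 + 31, 178 = 5·31 + 23, 31 = 1·23 + 8, 23 = 2·8 + 7, 8 = 1·7 + 1, 7 = 7·1 + 0.
Unwinding: 1 = 8 − 1·7 = 8 − (23 − 2·8) = −23 + 3·8 = −23 + 3·(31 − 1·23) = 3·31 − 4·23 = 3·31 − 4·(178 − 5·31) = −4·178 + 23·31 = −4·178 + 23·(387 − 2·178) = 23·387 − 50·178 = 23·387 − 50·(565 − 1·387) = −50·565 + 73·387, i.e. 565·(-50) + 387·73 = 1.
Scaling by 1608 gives the particular solution (p, q) = (-80400, 117384).
Adding 208·387 to p and subtracting 208·565 from q gives the tidier solution (96, -136).
Indeed 565·96 + 387·(-136) = 54240 − 52632 = 1608.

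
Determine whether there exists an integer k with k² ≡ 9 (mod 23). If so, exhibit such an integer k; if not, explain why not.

k = 3

Take k = 3. Then 3² = 9, and since 0 ≤ 9 < 23 this is already reduced: 3² ≡ 9 (mod 23).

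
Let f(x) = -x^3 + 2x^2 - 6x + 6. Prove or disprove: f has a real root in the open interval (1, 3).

f(1) = 1 and f(3) = -21, which have opposite signs.
f is continuous everywhere (it is a polynomial), in particular on [1, 3].
By the Intermediate Value Theorem f must vanish at some point of (1, 3).

Such a root exists.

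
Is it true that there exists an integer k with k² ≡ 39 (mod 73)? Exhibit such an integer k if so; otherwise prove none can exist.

No, no such integer exists.

Apply Euler's criterion with the prime 73: 39 is a quadratic residue iff 39^36 ≡ 1 (mod 73), and a non-residue iff it is ≡ −1.
Squaring successively (mod 73): 39^2 = 1521 ≡ 61; 39^4 ≡ 61² = 3721 ≡ 71; 39^8 ≡ 71² = 5041 ≡ 4; 39^16 ≡ 4² = 16 ≡ 16; 39^32 ≡ 16² = 256 ≡ 37.
Since 36 = 32 + 4, 39^36 ≡ 37 · 71; multiplying out mod 73: 37·71 = 2627 ≡ 72. Thus 39^36 ≡ 72 ≡ −1 (mod 73).
The value −1 means 39 is a non-residue modulo 73, so k² ≡ 39 (mod 73) is impossible.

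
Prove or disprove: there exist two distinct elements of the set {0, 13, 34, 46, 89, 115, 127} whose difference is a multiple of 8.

No such pair exists.

Residues mod 8: 0↦0, 13↦5, 34↦2, 46↦6, 89↦1, 115↦3, 127↦7.
All 7 residues are distinct, so no two elements differ by a multiple of 8.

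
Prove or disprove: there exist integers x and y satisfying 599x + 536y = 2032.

599 and 536 are coprime, so 599x + 536y ranges over all of ℤ.
Run the Euclidean algorithm on 599 and 536: 599 = 1·536 + 63, 536 = 8·63 + 32, 63 = 1·32 + 31, 32 = 1·31 + 1, 31 = 31·1 + 0.
Working back up the chain: 1 = 32 − 1·31 = 32 − (63 − 1·32) = −63 + 2·32 = −63 + 2·(536 − 8·63) = 2·536 − 17·63 = 2·536 − 17·(599 − 1·536) = −17·599 + 19·536. So 599·(-17) + 536·19 = 1.
Scaling by 2032 gives the particular solution (x, y) = (-34544, 38608).
The general solution is x = -34544 + 536k, y = 38608 − 599k; taking k = 65 gives the smaller pair x = 296, y = -327.
Check: 599·296 + 536·(-327) = 177304 − 175272 = 2032. ✓

x = 296, y = -327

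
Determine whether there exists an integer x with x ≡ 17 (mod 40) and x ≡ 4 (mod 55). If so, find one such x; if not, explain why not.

No, no such integer exists.

Reduce both congruences modulo 5, which divides 40 and 55: they say x ≡ 17 (mod 5) and x ≡ 4 (mod 5).
These are incompatible: 17 − 4 = 13 is not divisible by 5.
Therefore no such x exists.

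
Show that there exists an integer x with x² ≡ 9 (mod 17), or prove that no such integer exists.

x = 3

Take x = 3. Then 3² = 9, and since 0 ≤ 9 < 17 this is already reduced: 3² ≡ 9 (mod 17).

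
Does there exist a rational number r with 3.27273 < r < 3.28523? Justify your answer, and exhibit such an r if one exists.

r = 59/18

Look for a denominator N such that an integer falls strictly between N·3.27273 and N·3.28523. N = 18 works: 18·3.27273 = 58.90914 < 59 < 59.13414 = 18·3.28523.
So r = 59/18 works: it is a ratio of integers, and dividing 18·3.27273 < 59 < 18·3.28523 through by 18 gives 3.27273 < 59/18 < 3.28523.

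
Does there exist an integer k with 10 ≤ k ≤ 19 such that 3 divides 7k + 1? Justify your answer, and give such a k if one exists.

k = 11

Try k = 11: 7·11 + 1 = 78 = 26·3, which is divisible by 3.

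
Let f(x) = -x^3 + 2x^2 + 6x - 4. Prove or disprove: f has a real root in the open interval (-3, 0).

f(-3) = 23 and f(0) = -4, which have opposite signs.
Since f is a polynomial it is continuous on [-3, 0].
By the Intermediate Value Theorem f must vanish at some point of (-3, 0).

Such a root exists.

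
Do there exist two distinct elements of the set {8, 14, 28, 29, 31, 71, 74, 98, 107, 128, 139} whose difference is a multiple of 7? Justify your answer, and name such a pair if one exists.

8 and 29 are such a pair.

Both 8 and 29 leave remainder 1 on division by 7; their difference 21 = 3·7 is a multiple of 7.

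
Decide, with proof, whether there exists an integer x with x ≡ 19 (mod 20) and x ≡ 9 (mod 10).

The moduli are not coprime: gcd(20, 10) = 10. Compatibility requires 10 ∣ (9 − 19) = -10, which holds, so solutions exist.
The smallest candidate x = 19 works directly: 19 ≡ 9 (mod 10).
Verify: 19 = 0·20 + 19 and 19 = 1·10 + 9. ✓

x = 19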